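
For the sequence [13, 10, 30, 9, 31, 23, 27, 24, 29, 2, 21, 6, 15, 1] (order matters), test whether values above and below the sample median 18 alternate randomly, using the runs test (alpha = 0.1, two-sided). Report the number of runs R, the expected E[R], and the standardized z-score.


Step 1: Compute median = 18; label A = above, B = below.
Labels in order: BBABAAAAABABBB  (n_A = 7, n_B = 7)
Step 2: Count runs R = 7.
Step 3: Under H0 (random ordering), E[R] = 2*n_A*n_B/(n_A+n_B) + 1 = 2*7*7/14 + 1 = 8.0000.
        Var[R] = 2*n_A*n_B*(2*n_A*n_B - n_A - n_B) / ((n_A+n_B)^2 * (n_A+n_B-1)) = 8232/2548 = 3.2308.
        SD[R] = 1.7974.
Step 4: Continuity-corrected z = (R + 0.5 - E[R]) / SD[R] = (7 + 0.5 - 8.0000) / 1.7974 = -0.2782.
Step 5: Two-sided p-value via normal approximation = 2*(1 - Phi(|z|)) = 0.780879.
Step 6: alpha = 0.1. fail to reject H0.

R = 7, z = -0.2782, p = 0.780879, fail to reject H0.


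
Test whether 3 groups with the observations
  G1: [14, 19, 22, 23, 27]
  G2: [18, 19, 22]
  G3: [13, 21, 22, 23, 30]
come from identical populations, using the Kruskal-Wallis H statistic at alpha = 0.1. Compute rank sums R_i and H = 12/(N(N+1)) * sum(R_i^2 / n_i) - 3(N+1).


Step 1: Combine all N = 13 observations and assign midranks.
sorted (value, group, rank): (13,G3,1), (14,G1,2), (18,G2,3), (19,G1,4.5), (19,G2,4.5), (21,G3,6), (22,G1,8), (22,G2,8), (22,G3,8), (23,G1,10.5), (23,G3,10.5), (27,G1,12), (30,G3,13)
Step 2: Sum ranks within each group.
R_1 = 37 (n_1 = 5)
R_2 = 15.5 (n_2 = 3)
R_3 = 38.5 (n_3 = 5)
Step 3: H = 12/(N(N+1)) * sum(R_i^2/n_i) - 3(N+1)
     = 12/(13*14) * (37^2/5 + 15.5^2/3 + 38.5^2/5) - 3*14
     = 0.065934 * 650.333 - 42
     = 0.879121.
Step 4: Ties present; correction factor C = 1 - 36/(13^3 - 13) = 0.983516. Corrected H = 0.879121 / 0.983516 = 0.893855.
Step 5: Under H0, H ~ chi^2(2); p-value = 0.639590.
Step 6: alpha = 0.1. fail to reject H0.

H = 0.8939, df = 2, p = 0.639590, fail to reject H0.


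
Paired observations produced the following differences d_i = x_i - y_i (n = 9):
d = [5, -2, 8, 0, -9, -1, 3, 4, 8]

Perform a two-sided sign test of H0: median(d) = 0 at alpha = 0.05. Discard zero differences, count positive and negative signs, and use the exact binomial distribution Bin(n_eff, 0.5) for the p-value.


Step 1: Discard zero differences. Original n = 9; n_eff = number of nonzero differences = 8.
Nonzero differences (with sign): +5, -2, +8, -9, -1, +3, +4, +8
Step 2: Count signs: positive = 5, negative = 3.
Step 3: Under H0: P(positive) = 0.5, so the number of positives S ~ Bin(8, 0.5).
Step 4: Two-sided exact p-value = sum of Bin(8,0.5) probabilities at or below the observed probability = 0.726562.
Step 5: alpha = 0.05. fail to reject H0.

n_eff = 8, pos = 5, neg = 3, p = 0.726562, fail to reject H0.


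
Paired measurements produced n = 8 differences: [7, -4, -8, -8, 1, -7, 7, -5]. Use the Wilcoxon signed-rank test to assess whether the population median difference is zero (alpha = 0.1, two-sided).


Step 1: Drop any zero differences (none here) and take |d_i|.
|d| = [7, 4, 8, 8, 1, 7, 7, 5]
Step 2: Midrank |d_i| (ties get averaged ranks).
ranks: |7|->5, |4|->2, |8|->7.5, |8|->7.5, |1|->1, |7|->5, |7|->5, |5|->3
Step 3: Attach original signs; sum ranks with positive sign and with negative sign.
W+ = 5 + 1 + 5 = 11
W- = 2 + 7.5 + 7.5 + 5 + 3 = 25
(Check: W+ + W- = 36 should equal n(n+1)/2 = 36.)
Step 4: Test statistic W = min(W+, W-) = 11.
Step 5: Ties in |d|, so use the tie-corrected normal approximation.
        E[W] = n(n+1)/4 = 8*9/4 = 18.
        Tie groups: |d|=7 (t=3), |d|=8 (t=2); sum(t^3 - t) = 30.
        Var[W] = n(n+1)(2n+1)/24 - sum(t^3-t)/48 = 1224/24 - 30/48 = 50.375.
        z = (W - E[W]) / sqrt(Var[W]) = (11 - 18) / 7.0975 = -0.9863.
        Two-sided p = 2*Phi(z) = 0.324007.
Step 6: alpha = 0.1. fail to reject H0.

W+ = 11, W- = 25, W = min = 11, p = 0.324007, fail to reject H0.


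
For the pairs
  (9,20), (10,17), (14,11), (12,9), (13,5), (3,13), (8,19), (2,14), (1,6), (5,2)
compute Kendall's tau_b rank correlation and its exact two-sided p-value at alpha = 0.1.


Step 1: Enumerate the 45 unordered pairs (i,j) with i<j and classify each by sign(x_j-x_i) * sign(y_j-y_i).
  (1,2):dx=+1,dy=-3->D; (1,3):dx=+5,dy=-9->D; (1,4):dx=+3,dy=-11->D; (1,5):dx=+4,dy=-15->D
  (1,6):dx=-6,dy=-7->C; (1,7):dx=-1,dy=-1->C; (1,8):dx=-7,dy=-6->C; (1,9):dx=-8,dy=-14->C
  (1,10):dx=-4,dy=-18->C; (2,3):dx=+4,dy=-6->D; (2,4):dx=+2,dy=-8->D; (2,5):dx=+3,dy=-12->D
  (2,6):dx=-7,dy=-4->C; (2,7):dx=-2,dy=+2->D; (2,8):dx=-8,dy=-3->C; (2,9):dx=-9,dy=-11->C
  (2,10):dx=-5,dy=-15->C; (3,4):dx=-2,dy=-2->C; (3,5):dx=-1,dy=-6->C; (3,6):dx=-11,dy=+2->D
  (3,7):dx=-6,dy=+8->D; (3,8):dx=-12,dy=+3->D; (3,9):dx=-13,dy=-5->C; (3,10):dx=-9,dy=-9->C
  (4,5):dx=+1,dy=-4->D; (4,6):dx=-9,dy=+4->D; (4,7):dx=-4,dy=+10->D; (4,8):dx=-10,dy=+5->D
  (4,9):dx=-11,dy=-3->C; (4,10):dx=-7,dy=-7->C; (5,6):dx=-10,dy=+8->D; (5,7):dx=-5,dy=+14->D
  (5,8):dx=-11,dy=+9->D; (5,9):dx=-12,dy=+1->D; (5,10):dx=-8,dy=-3->C; (6,7):dx=+5,dy=+6->C
  (6,8):dx=-1,dy=+1->D; (6,9):dx=-2,dy=-7->C; (6,10):dx=+2,dy=-11->D; (7,8):dx=-6,dy=-5->C
  (7,9):dx=-7,dy=-13->C; (7,10):dx=-3,dy=-17->C; (8,9):dx=-1,dy=-8->C; (8,10):dx=+3,dy=-12->D
  (9,10):dx=+4,dy=-4->D
Step 2: C = 22, D = 23, total pairs = 45.
Step 3: tau = (C - D)/(n(n-1)/2) = (22 - 23)/45 = -0.022222.
Step 4: Exact two-sided p-value (enumerate n! = 3628800 permutations of y under H0): p = 1.000000.
Step 5: alpha = 0.1. fail to reject H0.

tau_b = -0.0222 (C=22, D=23), p = 1.000000, fail to reject H0.


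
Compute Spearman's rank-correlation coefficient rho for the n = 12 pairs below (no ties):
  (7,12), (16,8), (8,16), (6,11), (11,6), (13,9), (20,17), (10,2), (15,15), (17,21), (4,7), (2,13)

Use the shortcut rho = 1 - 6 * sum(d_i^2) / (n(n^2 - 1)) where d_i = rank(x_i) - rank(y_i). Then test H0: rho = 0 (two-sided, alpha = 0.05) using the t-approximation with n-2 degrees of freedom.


Step 1: Rank x and y separately (midranks; no ties here).
rank(x): 7->4, 16->10, 8->5, 6->3, 11->7, 13->8, 20->12, 10->6, 15->9, 17->11, 4->2, 2->1
rank(y): 12->7, 8->4, 16->10, 11->6, 6->2, 9->5, 17->11, 2->1, 15->9, 21->12, 7->3, 13->8
Step 2: d_i = R_x(i) - R_y(i); compute d_i^2.
  (4-7)^2=9, (10-4)^2=36, (5-10)^2=25, (3-6)^2=9, (7-2)^2=25, (8-5)^2=9, (12-11)^2=1, (6-1)^2=25, (9-9)^2=0, (11-12)^2=1, (2-3)^2=1, (1-8)^2=49
sum(d^2) = 190.
Step 3: rho = 1 - 6*190 / (12*(12^2 - 1)) = 1 - 1140/1716 = 0.335664.
Step 4: Under H0, t = rho * sqrt((n-2)/(1-rho^2)) = 1.1268 ~ t(10).
Step 5: Two-sided p-value from the t-distribution with 10 df = 0.286123.
Step 6: alpha = 0.05. fail to reject H0.

rho = 0.3357, p = 0.286123, fail to reject H0 at alpha = 0.05.


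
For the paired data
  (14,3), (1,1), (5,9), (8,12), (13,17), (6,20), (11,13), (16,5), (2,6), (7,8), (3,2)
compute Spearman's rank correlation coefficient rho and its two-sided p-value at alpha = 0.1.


Step 1: Rank x and y separately (midranks; no ties here).
rank(x): 14->10, 1->1, 5->4, 8->7, 13->9, 6->5, 11->8, 16->11, 2->2, 7->6, 3->3
rank(y): 3->3, 1->1, 9->7, 12->8, 17->10, 20->11, 13->9, 5->4, 6->5, 8->6, 2->2
Step 2: d_i = R_x(i) - R_y(i); compute d_i^2.
  (10-3)^2=49, (1-1)^2=0, (4-7)^2=9, (7-8)^2=1, (9-10)^2=1, (5-11)^2=36, (8-9)^2=1, (11-4)^2=49, (2-5)^2=9, (6-6)^2=0, (3-2)^2=1
sum(d^2) = 156.
Step 3: rho = 1 - 6*156 / (11*(11^2 - 1)) = 1 - 936/1320 = 0.290909.
Step 4: Under H0, t = rho * sqrt((n-2)/(1-rho^2)) = 0.9122 ~ t(9).
Step 5: Two-sided p-value from the t-distribution with 9 df = 0.385457.
Step 6: alpha = 0.1. fail to reject H0.

rho = 0.2909, p = 0.385457, fail to reject H0 at alpha = 0.1.


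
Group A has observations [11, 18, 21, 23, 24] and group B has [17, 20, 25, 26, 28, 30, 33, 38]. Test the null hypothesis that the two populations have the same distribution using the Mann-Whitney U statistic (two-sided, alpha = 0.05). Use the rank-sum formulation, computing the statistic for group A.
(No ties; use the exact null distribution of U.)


Step 1: Combine and sort all 13 observations; assign midranks.
sorted (value, group): (11,X), (17,Y), (18,X), (20,Y), (21,X), (23,X), (24,X), (25,Y), (26,Y), (28,Y), (30,Y), (33,Y), (38,Y)
ranks: 11->1, 17->2, 18->3, 20->4, 21->5, 23->6, 24->7, 25->8, 26->9, 28->10, 30->11, 33->12, 38->13
Step 2: Rank sum for X: R1 = 1 + 3 + 5 + 6 + 7 = 22.
Step 3: U_X = R1 - n1(n1+1)/2 = 22 - 5*6/2 = 22 - 15 = 7.
       U_Y = n1*n2 - U_X = 40 - 7 = 33.
Step 4: No ties, so the exact null distribution of U (based on enumerating the C(13,5) = 1287 equally likely rank assignments) gives the two-sided p-value.
Step 5: p-value = 0.065268; compare to alpha = 0.05. fail to reject H0.

U_X = 7, p = 0.065268, fail to reject H0 at alpha = 0.05.


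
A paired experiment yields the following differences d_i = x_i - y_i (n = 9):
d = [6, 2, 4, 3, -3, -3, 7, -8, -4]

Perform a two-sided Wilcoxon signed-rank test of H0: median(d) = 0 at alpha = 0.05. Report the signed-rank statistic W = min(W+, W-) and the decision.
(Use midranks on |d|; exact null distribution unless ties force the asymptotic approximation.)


Step 1: Drop any zero differences (none here) and take |d_i|.
|d| = [6, 2, 4, 3, 3, 3, 7, 8, 4]
Step 2: Midrank |d_i| (ties get averaged ranks).
ranks: |6|->7, |2|->1, |4|->5.5, |3|->3, |3|->3, |3|->3, |7|->8, |8|->9, |4|->5.5
Step 3: Attach original signs; sum ranks with positive sign and with negative sign.
W+ = 7 + 1 + 5.5 + 3 + 8 = 24.5
W- = 3 + 3 + 9 + 5.5 = 20.5
(Check: W+ + W- = 45 should equal n(n+1)/2 = 45.)
Step 4: Test statistic W = min(W+, W-) = 20.5.
Step 5: Ties in |d|, so use the tie-corrected normal approximation.
        E[W] = n(n+1)/4 = 9*10/4 = 22.5.
        Tie groups: |d|=3 (t=3), |d|=4 (t=2); sum(t^3 - t) = 30.
        Var[W] = n(n+1)(2n+1)/24 - sum(t^3-t)/48 = 1710/24 - 30/48 = 70.625.
        z = (W - E[W]) / sqrt(Var[W]) = (20.5 - 22.5) / 8.4039 = -0.2380.
        Two-sided p = 2*Phi(z) = 0.811892.
Step 6: alpha = 0.05. fail to reject H0.

W+ = 24.5, W- = 20.5, W = min = 20.5, p = 0.811892, fail to reject H0.


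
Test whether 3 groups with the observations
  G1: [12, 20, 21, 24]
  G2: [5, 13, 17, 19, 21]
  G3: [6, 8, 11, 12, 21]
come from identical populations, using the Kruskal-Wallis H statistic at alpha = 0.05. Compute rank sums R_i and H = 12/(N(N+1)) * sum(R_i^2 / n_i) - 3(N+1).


Step 1: Combine all N = 14 observations and assign midranks.
sorted (value, group, rank): (5,G2,1), (6,G3,2), (8,G3,3), (11,G3,4), (12,G1,5.5), (12,G3,5.5), (13,G2,7), (17,G2,8), (19,G2,9), (20,G1,10), (21,G1,12), (21,G2,12), (21,G3,12), (24,G1,14)
Step 2: Sum ranks within each group.
R_1 = 41.5 (n_1 = 4)
R_2 = 37 (n_2 = 5)
R_3 = 26.5 (n_3 = 5)
Step 3: H = 12/(N(N+1)) * sum(R_i^2/n_i) - 3(N+1)
     = 12/(14*15) * (41.5^2/4 + 37^2/5 + 26.5^2/5) - 3*15
     = 0.057143 * 844.812 - 45
     = 3.275000.
Step 4: Ties present; correction factor C = 1 - 30/(14^3 - 14) = 0.989011. Corrected H = 3.275000 / 0.989011 = 3.311389.
Step 5: Under H0, H ~ chi^2(2); p-value = 0.190959.
Step 6: alpha = 0.05. fail to reject H0.

H = 3.3114, df = 2, p = 0.190959, fail to reject H0.


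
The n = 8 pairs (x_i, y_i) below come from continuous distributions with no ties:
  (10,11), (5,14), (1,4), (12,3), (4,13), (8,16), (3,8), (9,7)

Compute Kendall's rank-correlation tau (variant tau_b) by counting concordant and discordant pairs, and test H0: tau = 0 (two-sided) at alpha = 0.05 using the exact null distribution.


Step 1: Enumerate the 28 unordered pairs (i,j) with i<j and classify each by sign(x_j-x_i) * sign(y_j-y_i).
  (1,2):dx=-5,dy=+3->D; (1,3):dx=-9,dy=-7->C; (1,4):dx=+2,dy=-8->D; (1,5):dx=-6,dy=+2->D
  (1,6):dx=-2,dy=+5->D; (1,7):dx=-7,dy=-3->C; (1,8):dx=-1,dy=-4->C; (2,3):dx=-4,dy=-10->C
  (2,4):dx=+7,dy=-11->D; (2,5):dx=-1,dy=-1->C; (2,6):dx=+3,dy=+2->C; (2,7):dx=-2,dy=-6->C
  (2,8):dx=+4,dy=-7->D; (3,4):dx=+11,dy=-1->D; (3,5):dx=+3,dy=+9->C; (3,6):dx=+7,dy=+12->C
  (3,7):dx=+2,dy=+4->C; (3,8):dx=+8,dy=+3->C; (4,5):dx=-8,dy=+10->D; (4,6):dx=-4,dy=+13->D
  (4,7):dx=-9,dy=+5->D; (4,8):dx=-3,dy=+4->D; (5,6):dx=+4,dy=+3->C; (5,7):dx=-1,dy=-5->C
  (5,8):dx=+5,dy=-6->D; (6,7):dx=-5,dy=-8->C; (6,8):dx=+1,dy=-9->D; (7,8):dx=+6,dy=-1->D
Step 2: C = 14, D = 14, total pairs = 28.
Step 3: tau = (C - D)/(n(n-1)/2) = (14 - 14)/28 = 0.000000.
Step 4: Exact two-sided p-value (enumerate n! = 40320 permutations of y under H0): p = 1.000000.
Step 5: alpha = 0.05. fail to reject H0.

tau_b = 0.0000 (C=14, D=14), p = 1.000000, fail to reject H0.


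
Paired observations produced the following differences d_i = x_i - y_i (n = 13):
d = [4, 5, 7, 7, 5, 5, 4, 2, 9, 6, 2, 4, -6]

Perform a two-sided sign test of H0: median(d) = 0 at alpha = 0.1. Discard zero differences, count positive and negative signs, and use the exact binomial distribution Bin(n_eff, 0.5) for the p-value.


Step 1: Discard zero differences. Original n = 13; n_eff = number of nonzero differences = 13.
Nonzero differences (with sign): +4, +5, +7, +7, +5, +5, +4, +2, +9, +6, +2, +4, -6
Step 2: Count signs: positive = 12, negative = 1.
Step 3: Under H0: P(positive) = 0.5, so the number of positives S ~ Bin(13, 0.5).
Step 4: Two-sided exact p-value = sum of Bin(13,0.5) probabilities at or below the observed probability = 0.003418.
Step 5: alpha = 0.1. reject H0.

n_eff = 13, pos = 12, neg = 1, p = 0.003418, reject H0.


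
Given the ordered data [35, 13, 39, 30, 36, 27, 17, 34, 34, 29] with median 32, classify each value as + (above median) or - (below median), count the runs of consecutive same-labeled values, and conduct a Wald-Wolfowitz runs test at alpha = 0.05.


Step 1: Compute median = 32; label A = above, B = below.
Labels in order: ABABABBAAB  (n_A = 5, n_B = 5)
Step 2: Count runs R = 8.
Step 3: Under H0 (random ordering), E[R] = 2*n_A*n_B/(n_A+n_B) + 1 = 2*5*5/10 + 1 = 6.0000.
        Var[R] = 2*n_A*n_B*(2*n_A*n_B - n_A - n_B) / ((n_A+n_B)^2 * (n_A+n_B-1)) = 2000/900 = 2.2222.
        SD[R] = 1.4907.
Step 4: Continuity-corrected z = (R - 0.5 - E[R]) / SD[R] = (8 - 0.5 - 6.0000) / 1.4907 = 1.0062.
Step 5: Two-sided p-value via normal approximation = 2*(1 - Phi(|z|)) = 0.314305.
Step 6: alpha = 0.05. fail to reject H0.

R = 8, z = 1.0062, p = 0.314305, fail to reject H0.


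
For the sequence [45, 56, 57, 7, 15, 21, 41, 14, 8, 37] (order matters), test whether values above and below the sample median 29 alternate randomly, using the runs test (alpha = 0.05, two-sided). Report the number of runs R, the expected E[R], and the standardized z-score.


Step 1: Compute median = 29; label A = above, B = below.
Labels in order: AAABBBABBA  (n_A = 5, n_B = 5)
Step 2: Count runs R = 5.
Step 3: Under H0 (random ordering), E[R] = 2*n_A*n_B/(n_A+n_B) + 1 = 2*5*5/10 + 1 = 6.0000.
        Var[R] = 2*n_A*n_B*(2*n_A*n_B - n_A - n_B) / ((n_A+n_B)^2 * (n_A+n_B-1)) = 2000/900 = 2.2222.
        SD[R] = 1.4907.
Step 4: Continuity-corrected z = (R + 0.5 - E[R]) / SD[R] = (5 + 0.5 - 6.0000) / 1.4907 = -0.3354.
Step 5: Two-sided p-value via normal approximation = 2*(1 - Phi(|z|)) = 0.737316.
Step 6: alpha = 0.05. fail to reject H0.

R = 5, z = -0.3354, p = 0.737316, fail to reject H0.


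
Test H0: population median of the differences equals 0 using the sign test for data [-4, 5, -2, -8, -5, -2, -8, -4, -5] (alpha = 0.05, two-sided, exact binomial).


Step 1: Discard zero differences. Original n = 9; n_eff = number of nonzero differences = 9.
Nonzero differences (with sign): -4, +5, -2, -8, -5, -2, -8, -4, -5
Step 2: Count signs: positive = 1, negative = 8.
Step 3: Under H0: P(positive) = 0.5, so the number of positives S ~ Bin(9, 0.5).
Step 4: Two-sided exact p-value = sum of Bin(9,0.5) probabilities at or below the observed probability = 0.039062.
Step 5: alpha = 0.05. reject H0.

n_eff = 9, pos = 1, neg = 8, p = 0.039062, reject H0.


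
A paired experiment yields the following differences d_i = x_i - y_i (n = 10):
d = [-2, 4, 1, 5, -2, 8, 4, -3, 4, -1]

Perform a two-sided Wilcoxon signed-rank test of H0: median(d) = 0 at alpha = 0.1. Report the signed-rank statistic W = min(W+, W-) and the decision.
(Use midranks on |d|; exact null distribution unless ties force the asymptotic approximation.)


Step 1: Drop any zero differences (none here) and take |d_i|.
|d| = [2, 4, 1, 5, 2, 8, 4, 3, 4, 1]
Step 2: Midrank |d_i| (ties get averaged ranks).
ranks: |2|->3.5, |4|->7, |1|->1.5, |5|->9, |2|->3.5, |8|->10, |4|->7, |3|->5, |4|->7, |1|->1.5
Step 3: Attach original signs; sum ranks with positive sign and with negative sign.
W+ = 7 + 1.5 + 9 + 10 + 7 + 7 = 41.5
W- = 3.5 + 3.5 + 5 + 1.5 = 13.5
(Check: W+ + W- = 55 should equal n(n+1)/2 = 55.)
Step 4: Test statistic W = min(W+, W-) = 13.5.
Step 5: Ties in |d|, so use the tie-corrected normal approximation.
        E[W] = n(n+1)/4 = 10*11/4 = 27.5.
        Tie groups: |d|=1 (t=2), |d|=2 (t=2), |d|=4 (t=3); sum(t^3 - t) = 36.
        Var[W] = n(n+1)(2n+1)/24 - sum(t^3-t)/48 = 2310/24 - 36/48 = 95.5.
        z = (W - E[W]) / sqrt(Var[W]) = (13.5 - 27.5) / 9.7724 = -1.4326.
        Two-sided p = 2*Phi(z) = 0.151971.
Step 6: alpha = 0.1. fail to reject H0.

W+ = 41.5, W- = 13.5, W = min = 13.5, p = 0.151971, fail to reject H0.


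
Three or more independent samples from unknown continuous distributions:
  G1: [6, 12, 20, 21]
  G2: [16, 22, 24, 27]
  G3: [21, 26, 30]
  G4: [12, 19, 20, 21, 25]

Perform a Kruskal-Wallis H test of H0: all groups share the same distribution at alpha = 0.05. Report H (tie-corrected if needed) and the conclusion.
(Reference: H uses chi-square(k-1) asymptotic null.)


Step 1: Combine all N = 16 observations and assign midranks.
sorted (value, group, rank): (6,G1,1), (12,G1,2.5), (12,G4,2.5), (16,G2,4), (19,G4,5), (20,G1,6.5), (20,G4,6.5), (21,G1,9), (21,G3,9), (21,G4,9), (22,G2,11), (24,G2,12), (25,G4,13), (26,G3,14), (27,G2,15), (30,G3,16)
Step 2: Sum ranks within each group.
R_1 = 19 (n_1 = 4)
R_2 = 42 (n_2 = 4)
R_3 = 39 (n_3 = 3)
R_4 = 36 (n_4 = 5)
Step 3: H = 12/(N(N+1)) * sum(R_i^2/n_i) - 3(N+1)
     = 12/(16*17) * (19^2/4 + 42^2/4 + 39^2/3 + 36^2/5) - 3*17
     = 0.044118 * 1297.45 - 51
     = 6.240441.
Step 4: Ties present; correction factor C = 1 - 36/(16^3 - 16) = 0.991176. Corrected H = 6.240441 / 0.991176 = 6.295994.
Step 5: Under H0, H ~ chi^2(3); p-value = 0.098065.
Step 6: alpha = 0.05. fail to reject H0.

H = 6.2960, df = 3, p = 0.098065, fail to reject H0.


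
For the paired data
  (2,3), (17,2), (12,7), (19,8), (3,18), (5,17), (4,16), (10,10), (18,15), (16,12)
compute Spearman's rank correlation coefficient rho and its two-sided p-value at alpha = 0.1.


Step 1: Rank x and y separately (midranks; no ties here).
rank(x): 2->1, 17->8, 12->6, 19->10, 3->2, 5->4, 4->3, 10->5, 18->9, 16->7
rank(y): 3->2, 2->1, 7->3, 8->4, 18->10, 17->9, 16->8, 10->5, 15->7, 12->6
Step 2: d_i = R_x(i) - R_y(i); compute d_i^2.
  (1-2)^2=1, (8-1)^2=49, (6-3)^2=9, (10-4)^2=36, (2-10)^2=64, (4-9)^2=25, (3-8)^2=25, (5-5)^2=0, (9-7)^2=4, (7-6)^2=1
sum(d^2) = 214.
Step 3: rho = 1 - 6*214 / (10*(10^2 - 1)) = 1 - 1284/990 = -0.296970.
Step 4: Under H0, t = rho * sqrt((n-2)/(1-rho^2)) = -0.8796 ~ t(8).
Step 5: Two-sided p-value from the t-distribution with 8 df = 0.404702.
Step 6: alpha = 0.1. fail to reject H0.

rho = -0.2970, p = 0.404702, fail to reject H0 at alpha = 0.1.


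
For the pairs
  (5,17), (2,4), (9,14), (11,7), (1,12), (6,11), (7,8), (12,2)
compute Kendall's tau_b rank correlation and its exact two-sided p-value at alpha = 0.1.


Step 1: Enumerate the 28 unordered pairs (i,j) with i<j and classify each by sign(x_j-x_i) * sign(y_j-y_i).
  (1,2):dx=-3,dy=-13->C; (1,3):dx=+4,dy=-3->D; (1,4):dx=+6,dy=-10->D; (1,5):dx=-4,dy=-5->C
  (1,6):dx=+1,dy=-6->D; (1,7):dx=+2,dy=-9->D; (1,8):dx=+7,dy=-15->D; (2,3):dx=+7,dy=+10->C
  (2,4):dx=+9,dy=+3->C; (2,5):dx=-1,dy=+8->D; (2,6):dx=+4,dy=+7->C; (2,7):dx=+5,dy=+4->C
  (2,8):dx=+10,dy=-2->D; (3,4):dx=+2,dy=-7->D; (3,5):dx=-8,dy=-2->C; (3,6):dx=-3,dy=-3->C
  (3,7):dx=-2,dy=-6->C; (3,8):dx=+3,dy=-12->D; (4,5):dx=-10,dy=+5->D; (4,6):dx=-5,dy=+4->D
  (4,7):dx=-4,dy=+1->D; (4,8):dx=+1,dy=-5->D; (5,6):dx=+5,dy=-1->D; (5,7):dx=+6,dy=-4->D
  (5,8):dx=+11,dy=-10->D; (6,7):dx=+1,dy=-3->D; (6,8):dx=+6,dy=-9->D; (7,8):dx=+5,dy=-6->D
Step 2: C = 9, D = 19, total pairs = 28.
Step 3: tau = (C - D)/(n(n-1)/2) = (9 - 19)/28 = -0.357143.
Step 4: Exact two-sided p-value (enumerate n! = 40320 permutations of y under H0): p = 0.275099.
Step 5: alpha = 0.1. fail to reject H0.

tau_b = -0.3571 (C=9, D=19), p = 0.275099, fail to reject H0.


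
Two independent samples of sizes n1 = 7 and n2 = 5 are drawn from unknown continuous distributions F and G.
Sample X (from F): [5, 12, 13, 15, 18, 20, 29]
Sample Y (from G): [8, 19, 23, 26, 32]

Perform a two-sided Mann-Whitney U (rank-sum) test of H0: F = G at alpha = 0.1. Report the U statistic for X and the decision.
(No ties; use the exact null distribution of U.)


Step 1: Combine and sort all 12 observations; assign midranks.
sorted (value, group): (5,X), (8,Y), (12,X), (13,X), (15,X), (18,X), (19,Y), (20,X), (23,Y), (26,Y), (29,X), (32,Y)
ranks: 5->1, 8->2, 12->3, 13->4, 15->5, 18->6, 19->7, 20->8, 23->9, 26->10, 29->11, 32->12
Step 2: Rank sum for X: R1 = 1 + 3 + 4 + 5 + 6 + 8 + 11 = 38.
Step 3: U_X = R1 - n1(n1+1)/2 = 38 - 7*8/2 = 38 - 28 = 10.
       U_Y = n1*n2 - U_X = 35 - 10 = 25.
Step 4: No ties, so the exact null distribution of U (based on enumerating the C(12,7) = 792 equally likely rank assignments) gives the two-sided p-value.
Step 5: p-value = 0.267677; compare to alpha = 0.1. fail to reject H0.

U_X = 10, p = 0.267677, fail to reject H0 at alpha = 0.1.


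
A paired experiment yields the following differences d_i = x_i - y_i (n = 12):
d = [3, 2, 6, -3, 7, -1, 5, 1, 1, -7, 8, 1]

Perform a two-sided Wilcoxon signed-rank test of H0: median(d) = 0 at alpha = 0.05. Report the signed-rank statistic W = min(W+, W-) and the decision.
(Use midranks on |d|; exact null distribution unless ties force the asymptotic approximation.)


Step 1: Drop any zero differences (none here) and take |d_i|.
|d| = [3, 2, 6, 3, 7, 1, 5, 1, 1, 7, 8, 1]
Step 2: Midrank |d_i| (ties get averaged ranks).
ranks: |3|->6.5, |2|->5, |6|->9, |3|->6.5, |7|->10.5, |1|->2.5, |5|->8, |1|->2.5, |1|->2.5, |7|->10.5, |8|->12, |1|->2.5
Step 3: Attach original signs; sum ranks with positive sign and with negative sign.
W+ = 6.5 + 5 + 9 + 10.5 + 8 + 2.5 + 2.5 + 12 + 2.5 = 58.5
W- = 6.5 + 2.5 + 10.5 = 19.5
(Check: W+ + W- = 78 should equal n(n+1)/2 = 78.)
Step 4: Test statistic W = min(W+, W-) = 19.5.
Step 5: Ties in |d|, so use the tie-corrected normal approximation.
        E[W] = n(n+1)/4 = 12*13/4 = 39.
        Tie groups: |d|=1 (t=4), |d|=3 (t=2), |d|=7 (t=2); sum(t^3 - t) = 72.
        Var[W] = n(n+1)(2n+1)/24 - sum(t^3-t)/48 = 3900/24 - 72/48 = 161.
        z = (W - E[W]) / sqrt(Var[W]) = (19.5 - 39) / 12.6886 = -1.5368.
        Two-sided p = 2*Phi(z) = 0.124339.
Step 6: alpha = 0.05. fail to reject H0.

W+ = 58.5, W- = 19.5, W = min = 19.5, p = 0.124339, fail to reject H0.


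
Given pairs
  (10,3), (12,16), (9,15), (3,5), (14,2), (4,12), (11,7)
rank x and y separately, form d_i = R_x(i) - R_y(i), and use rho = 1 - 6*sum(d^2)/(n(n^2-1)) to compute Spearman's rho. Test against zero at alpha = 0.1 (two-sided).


Step 1: Rank x and y separately (midranks; no ties here).
rank(x): 10->4, 12->6, 9->3, 3->1, 14->7, 4->2, 11->5
rank(y): 3->2, 16->7, 15->6, 5->3, 2->1, 12->5, 7->4
Step 2: d_i = R_x(i) - R_y(i); compute d_i^2.
  (4-2)^2=4, (6-7)^2=1, (3-6)^2=9, (1-3)^2=4, (7-1)^2=36, (2-5)^2=9, (5-4)^2=1
sum(d^2) = 64.
Step 3: rho = 1 - 6*64 / (7*(7^2 - 1)) = 1 - 384/336 = -0.142857.
Step 4: Under H0, t = rho * sqrt((n-2)/(1-rho^2)) = -0.3227 ~ t(5).
Step 5: Two-sided p-value from the t-distribution with 5 df = 0.759945.
Step 6: alpha = 0.1. fail to reject H0.

rho = -0.1429, p = 0.759945, fail to reject H0 at alpha = 0.1.


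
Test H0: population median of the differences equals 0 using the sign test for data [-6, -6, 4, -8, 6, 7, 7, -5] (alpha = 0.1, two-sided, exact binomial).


Step 1: Discard zero differences. Original n = 8; n_eff = number of nonzero differences = 8.
Nonzero differences (with sign): -6, -6, +4, -8, +6, +7, +7, -5
Step 2: Count signs: positive = 4, negative = 4.
Step 3: Under H0: P(positive) = 0.5, so the number of positives S ~ Bin(8, 0.5).
Step 4: Two-sided exact p-value = sum of Bin(8,0.5) probabilities at or below the observed probability = 1.000000.
Step 5: alpha = 0.1. fail to reject H0.

n_eff = 8, pos = 4, neg = 4, p = 1.000000, fail to reject H0.


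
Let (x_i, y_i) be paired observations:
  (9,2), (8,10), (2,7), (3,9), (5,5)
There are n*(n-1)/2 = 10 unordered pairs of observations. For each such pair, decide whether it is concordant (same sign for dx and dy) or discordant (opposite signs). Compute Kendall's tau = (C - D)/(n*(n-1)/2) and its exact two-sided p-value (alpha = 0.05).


Step 1: Enumerate the 10 unordered pairs (i,j) with i<j and classify each by sign(x_j-x_i) * sign(y_j-y_i).
  (1,2):dx=-1,dy=+8->D; (1,3):dx=-7,dy=+5->D; (1,4):dx=-6,dy=+7->D; (1,5):dx=-4,dy=+3->D
  (2,3):dx=-6,dy=-3->C; (2,4):dx=-5,dy=-1->C; (2,5):dx=-3,dy=-5->C; (3,4):dx=+1,dy=+2->C
  (3,5):dx=+3,dy=-2->D; (4,5):dx=+2,dy=-4->D
Step 2: C = 4, D = 6, total pairs = 10.
Step 3: tau = (C - D)/(n(n-1)/2) = (4 - 6)/10 = -0.200000.
Step 4: Exact two-sided p-value (enumerate n! = 120 permutations of y under H0): p = 0.816667.
Step 5: alpha = 0.05. fail to reject H0.

tau_b = -0.2000 (C=4, D=6), p = 0.816667, fail to reject H0.


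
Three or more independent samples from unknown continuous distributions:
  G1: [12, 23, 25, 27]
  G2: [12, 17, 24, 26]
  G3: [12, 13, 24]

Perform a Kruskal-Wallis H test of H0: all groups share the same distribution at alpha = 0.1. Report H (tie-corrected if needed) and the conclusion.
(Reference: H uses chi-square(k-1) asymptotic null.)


Step 1: Combine all N = 11 observations and assign midranks.
sorted (value, group, rank): (12,G1,2), (12,G2,2), (12,G3,2), (13,G3,4), (17,G2,5), (23,G1,6), (24,G2,7.5), (24,G3,7.5), (25,G1,9), (26,G2,10), (27,G1,11)
Step 2: Sum ranks within each group.
R_1 = 28 (n_1 = 4)
R_2 = 24.5 (n_2 = 4)
R_3 = 13.5 (n_3 = 3)
Step 3: H = 12/(N(N+1)) * sum(R_i^2/n_i) - 3(N+1)
     = 12/(11*12) * (28^2/4 + 24.5^2/4 + 13.5^2/3) - 3*12
     = 0.090909 * 406.812 - 36
     = 0.982955.
Step 4: Ties present; correction factor C = 1 - 30/(11^3 - 11) = 0.977273. Corrected H = 0.982955 / 0.977273 = 1.005814.
Step 5: Under H0, H ~ chi^2(2); p-value = 0.604770.
Step 6: alpha = 0.1. fail to reject H0.

H = 1.0058, df = 2, p = 0.604770, fail to reject H0.


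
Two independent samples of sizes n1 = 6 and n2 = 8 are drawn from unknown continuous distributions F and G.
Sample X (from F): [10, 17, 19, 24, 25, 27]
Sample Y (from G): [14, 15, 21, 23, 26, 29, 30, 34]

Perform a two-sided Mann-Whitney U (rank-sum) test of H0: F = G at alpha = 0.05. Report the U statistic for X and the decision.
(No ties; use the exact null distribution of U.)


Step 1: Combine and sort all 14 observations; assign midranks.
sorted (value, group): (10,X), (14,Y), (15,Y), (17,X), (19,X), (21,Y), (23,Y), (24,X), (25,X), (26,Y), (27,X), (29,Y), (30,Y), (34,Y)
ranks: 10->1, 14->2, 15->3, 17->4, 19->5, 21->6, 23->7, 24->8, 25->9, 26->10, 27->11, 29->12, 30->13, 34->14
Step 2: Rank sum for X: R1 = 1 + 4 + 5 + 8 + 9 + 11 = 38.
Step 3: U_X = R1 - n1(n1+1)/2 = 38 - 6*7/2 = 38 - 21 = 17.
       U_Y = n1*n2 - U_X = 48 - 17 = 31.
Step 4: No ties, so the exact null distribution of U (based on enumerating the C(14,6) = 3003 equally likely rank assignments) gives the two-sided p-value.
Step 5: p-value = 0.413586; compare to alpha = 0.05. fail to reject H0.

U_X = 17, p = 0.413586, fail to reject H0 at alpha = 0.05.


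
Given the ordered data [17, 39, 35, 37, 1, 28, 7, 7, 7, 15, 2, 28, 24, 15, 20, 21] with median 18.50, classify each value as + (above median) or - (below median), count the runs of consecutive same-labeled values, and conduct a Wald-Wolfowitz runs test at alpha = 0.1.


Step 1: Compute median = 18.50; label A = above, B = below.
Labels in order: BAAABABBBBBAABAA  (n_A = 8, n_B = 8)
Step 2: Count runs R = 8.
Step 3: Under H0 (random ordering), E[R] = 2*n_A*n_B/(n_A+n_B) + 1 = 2*8*8/16 + 1 = 9.0000.
        Var[R] = 2*n_A*n_B*(2*n_A*n_B - n_A - n_B) / ((n_A+n_B)^2 * (n_A+n_B-1)) = 14336/3840 = 3.7333.
        SD[R] = 1.9322.
Step 4: Continuity-corrected z = (R + 0.5 - E[R]) / SD[R] = (8 + 0.5 - 9.0000) / 1.9322 = -0.2588.
Step 5: Two-sided p-value via normal approximation = 2*(1 - Phi(|z|)) = 0.795809.
Step 6: alpha = 0.1. fail to reject H0.

R = 8, z = -0.2588, p = 0.795809, fail to reject H0.


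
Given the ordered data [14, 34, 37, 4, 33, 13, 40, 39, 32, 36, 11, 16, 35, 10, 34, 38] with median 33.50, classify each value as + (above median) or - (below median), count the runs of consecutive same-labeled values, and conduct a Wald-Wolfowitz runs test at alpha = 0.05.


Step 1: Compute median = 33.50; label A = above, B = below.
Labels in order: BAABBBAABABBABAA  (n_A = 8, n_B = 8)
Step 2: Count runs R = 10.
Step 3: Under H0 (random ordering), E[R] = 2*n_A*n_B/(n_A+n_B) + 1 = 2*8*8/16 + 1 = 9.0000.
        Var[R] = 2*n_A*n_B*(2*n_A*n_B - n_A - n_B) / ((n_A+n_B)^2 * (n_A+n_B-1)) = 14336/3840 = 3.7333.
        SD[R] = 1.9322.
Step 4: Continuity-corrected z = (R - 0.5 - E[R]) / SD[R] = (10 - 0.5 - 9.0000) / 1.9322 = 0.2588.
Step 5: Two-sided p-value via normal approximation = 2*(1 - Phi(|z|)) = 0.795809.
Step 6: alpha = 0.05. fail to reject H0.

R = 10, z = 0.2588, p = 0.795809, fail to reject H0.


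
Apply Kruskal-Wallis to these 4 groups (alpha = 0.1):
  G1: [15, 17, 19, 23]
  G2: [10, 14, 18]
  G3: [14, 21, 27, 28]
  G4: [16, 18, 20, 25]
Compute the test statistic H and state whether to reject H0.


Step 1: Combine all N = 15 observations and assign midranks.
sorted (value, group, rank): (10,G2,1), (14,G2,2.5), (14,G3,2.5), (15,G1,4), (16,G4,5), (17,G1,6), (18,G2,7.5), (18,G4,7.5), (19,G1,9), (20,G4,10), (21,G3,11), (23,G1,12), (25,G4,13), (27,G3,14), (28,G3,15)
Step 2: Sum ranks within each group.
R_1 = 31 (n_1 = 4)
R_2 = 11 (n_2 = 3)
R_3 = 42.5 (n_3 = 4)
R_4 = 35.5 (n_4 = 4)
Step 3: H = 12/(N(N+1)) * sum(R_i^2/n_i) - 3(N+1)
     = 12/(15*16) * (31^2/4 + 11^2/3 + 42.5^2/4 + 35.5^2/4) - 3*16
     = 0.050000 * 1047.21 - 48
     = 4.360417.
Step 4: Ties present; correction factor C = 1 - 12/(15^3 - 15) = 0.996429. Corrected H = 4.360417 / 0.996429 = 4.376045.
Step 5: Under H0, H ~ chi^2(3); p-value = 0.223617.
Step 6: alpha = 0.1. fail to reject H0.

H = 4.3760, df = 3, p = 0.223617, fail to reject H0.


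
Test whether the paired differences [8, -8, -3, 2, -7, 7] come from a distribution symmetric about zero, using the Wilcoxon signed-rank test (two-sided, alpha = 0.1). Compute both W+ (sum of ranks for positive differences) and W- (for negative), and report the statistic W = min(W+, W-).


Step 1: Drop any zero differences (none here) and take |d_i|.
|d| = [8, 8, 3, 2, 7, 7]
Step 2: Midrank |d_i| (ties get averaged ranks).
ranks: |8|->5.5, |8|->5.5, |3|->2, |2|->1, |7|->3.5, |7|->3.5
Step 3: Attach original signs; sum ranks with positive sign and with negative sign.
W+ = 5.5 + 1 + 3.5 = 10
W- = 5.5 + 2 + 3.5 = 11
(Check: W+ + W- = 21 should equal n(n+1)/2 = 21.)
Step 4: Test statistic W = min(W+, W-) = 10.
Step 5: Ties in |d|, so use the tie-corrected normal approximation.
        E[W] = n(n+1)/4 = 6*7/4 = 10.5.
        Tie groups: |d|=7 (t=2), |d|=8 (t=2); sum(t^3 - t) = 12.
        Var[W] = n(n+1)(2n+1)/24 - sum(t^3-t)/48 = 546/24 - 12/48 = 22.5.
        z = (W - E[W]) / sqrt(Var[W]) = (10 - 10.5) / 4.7434 = -0.1054.
        Two-sided p = 2*Phi(z) = 0.916051.
Step 6: alpha = 0.1. fail to reject H0.

W+ = 10, W- = 11, W = min = 10, p = 0.916051, fail to reject H0.


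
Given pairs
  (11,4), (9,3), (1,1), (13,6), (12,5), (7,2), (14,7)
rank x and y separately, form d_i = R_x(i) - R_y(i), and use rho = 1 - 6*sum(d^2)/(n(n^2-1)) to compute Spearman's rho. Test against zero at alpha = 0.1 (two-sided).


Step 1: Rank x and y separately (midranks; no ties here).
rank(x): 11->4, 9->3, 1->1, 13->6, 12->5, 7->2, 14->7
rank(y): 4->4, 3->3, 1->1, 6->6, 5->5, 2->2, 7->7
Step 2: d_i = R_x(i) - R_y(i); compute d_i^2.
  (4-4)^2=0, (3-3)^2=0, (1-1)^2=0, (6-6)^2=0, (5-5)^2=0, (2-2)^2=0, (7-7)^2=0
sum(d^2) = 0.
Step 3: rho = 1 - 6*0 / (7*(7^2 - 1)) = 1 - 0/336 = 1.000000.
Step 5: Two-sided p-value from the t-distribution with 5 df = 0.000000.
Step 6: alpha = 0.1. reject H0.

rho = 1.0000, p = 0.000000, reject H0 at alpha = 0.1.


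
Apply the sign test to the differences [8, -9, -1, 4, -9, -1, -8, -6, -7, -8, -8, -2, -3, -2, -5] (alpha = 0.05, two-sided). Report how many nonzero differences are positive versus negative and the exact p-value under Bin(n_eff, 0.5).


Step 1: Discard zero differences. Original n = 15; n_eff = number of nonzero differences = 15.
Nonzero differences (with sign): +8, -9, -1, +4, -9, -1, -8, -6, -7, -8, -8, -2, -3, -2, -5
Step 2: Count signs: positive = 2, negative = 13.
Step 3: Under H0: P(positive) = 0.5, so the number of positives S ~ Bin(15, 0.5).
Step 4: Two-sided exact p-value = sum of Bin(15,0.5) probabilities at or below the observed probability = 0.007385.
Step 5: alpha = 0.05. reject H0.

n_eff = 15, pos = 2, neg = 13, p = 0.007385, reject H0.


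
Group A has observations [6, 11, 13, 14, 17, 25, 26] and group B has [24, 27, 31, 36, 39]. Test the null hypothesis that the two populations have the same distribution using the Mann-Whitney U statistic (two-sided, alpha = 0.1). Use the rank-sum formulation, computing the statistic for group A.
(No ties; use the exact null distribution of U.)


Step 1: Combine and sort all 12 observations; assign midranks.
sorted (value, group): (6,X), (11,X), (13,X), (14,X), (17,X), (24,Y), (25,X), (26,X), (27,Y), (31,Y), (36,Y), (39,Y)
ranks: 6->1, 11->2, 13->3, 14->4, 17->5, 24->6, 25->7, 26->8, 27->9, 31->10, 36->11, 39->12
Step 2: Rank sum for X: R1 = 1 + 2 + 3 + 4 + 5 + 7 + 8 = 30.
Step 3: U_X = R1 - n1(n1+1)/2 = 30 - 7*8/2 = 30 - 28 = 2.
       U_Y = n1*n2 - U_X = 35 - 2 = 33.
Step 4: No ties, so the exact null distribution of U (based on enumerating the C(12,7) = 792 equally likely rank assignments) gives the two-sided p-value.
Step 5: p-value = 0.010101; compare to alpha = 0.1. reject H0.

U_X = 2, p = 0.010101, reject H0 at alpha = 0.1.


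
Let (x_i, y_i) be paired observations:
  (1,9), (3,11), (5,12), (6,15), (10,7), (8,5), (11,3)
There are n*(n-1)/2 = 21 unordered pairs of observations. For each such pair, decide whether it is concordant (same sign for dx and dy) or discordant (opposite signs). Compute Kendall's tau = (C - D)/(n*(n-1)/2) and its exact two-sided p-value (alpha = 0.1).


Step 1: Enumerate the 21 unordered pairs (i,j) with i<j and classify each by sign(x_j-x_i) * sign(y_j-y_i).
  (1,2):dx=+2,dy=+2->C; (1,3):dx=+4,dy=+3->C; (1,4):dx=+5,dy=+6->C; (1,5):dx=+9,dy=-2->D
  (1,6):dx=+7,dy=-4->D; (1,7):dx=+10,dy=-6->D; (2,3):dx=+2,dy=+1->C; (2,4):dx=+3,dy=+4->C
  (2,5):dx=+7,dy=-4->D; (2,6):dx=+5,dy=-6->D; (2,7):dx=+8,dy=-8->D; (3,4):dx=+1,dy=+3->C
  (3,5):dx=+5,dy=-5->D; (3,6):dx=+3,dy=-7->D; (3,7):dx=+6,dy=-9->D; (4,5):dx=+4,dy=-8->D
  (4,6):dx=+2,dy=-10->D; (4,7):dx=+5,dy=-12->D; (5,6):dx=-2,dy=-2->C; (5,7):dx=+1,dy=-4->D
  (6,7):dx=+3,dy=-2->D
Step 2: C = 7, D = 14, total pairs = 21.
Step 3: tau = (C - D)/(n(n-1)/2) = (7 - 14)/21 = -0.333333.
Step 4: Exact two-sided p-value (enumerate n! = 5040 permutations of y under H0): p = 0.381349.
Step 5: alpha = 0.1. fail to reject H0.

tau_b = -0.3333 (C=7, D=14), p = 0.381349, fail to reject H0.


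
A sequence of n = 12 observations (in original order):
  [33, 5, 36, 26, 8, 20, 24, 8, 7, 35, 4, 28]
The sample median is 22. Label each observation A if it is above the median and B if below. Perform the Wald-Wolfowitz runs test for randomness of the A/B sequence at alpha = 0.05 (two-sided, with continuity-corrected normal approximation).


Step 1: Compute median = 22; label A = above, B = below.
Labels in order: ABAABBABBABA  (n_A = 6, n_B = 6)
Step 2: Count runs R = 9.
Step 3: Under H0 (random ordering), E[R] = 2*n_A*n_B/(n_A+n_B) + 1 = 2*6*6/12 + 1 = 7.0000.
        Var[R] = 2*n_A*n_B*(2*n_A*n_B - n_A - n_B) / ((n_A+n_B)^2 * (n_A+n_B-1)) = 4320/1584 = 2.7273.
        SD[R] = 1.6514.
Step 4: Continuity-corrected z = (R - 0.5 - E[R]) / SD[R] = (9 - 0.5 - 7.0000) / 1.6514 = 0.9083.
Step 5: Two-sided p-value via normal approximation = 2*(1 - Phi(|z|)) = 0.363722.
Step 6: alpha = 0.05. fail to reject H0.

R = 9, z = 0.9083, p = 0.363722, fail to reject H0.


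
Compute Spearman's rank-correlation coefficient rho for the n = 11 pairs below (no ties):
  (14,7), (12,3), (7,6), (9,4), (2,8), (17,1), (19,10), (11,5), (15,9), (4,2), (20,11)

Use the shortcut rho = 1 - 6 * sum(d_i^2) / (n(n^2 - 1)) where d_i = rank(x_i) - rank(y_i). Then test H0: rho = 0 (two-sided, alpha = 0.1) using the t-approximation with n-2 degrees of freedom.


Step 1: Rank x and y separately (midranks; no ties here).
rank(x): 14->7, 12->6, 7->3, 9->4, 2->1, 17->9, 19->10, 11->5, 15->8, 4->2, 20->11
rank(y): 7->7, 3->3, 6->6, 4->4, 8->8, 1->1, 10->10, 5->5, 9->9, 2->2, 11->11
Step 2: d_i = R_x(i) - R_y(i); compute d_i^2.
  (7-7)^2=0, (6-3)^2=9, (3-6)^2=9, (4-4)^2=0, (1-8)^2=49, (9-1)^2=64, (10-10)^2=0, (5-5)^2=0, (8-9)^2=1, (2-2)^2=0, (11-11)^2=0
sum(d^2) = 132.
Step 3: rho = 1 - 6*132 / (11*(11^2 - 1)) = 1 - 792/1320 = 0.400000.
Step 4: Under H0, t = rho * sqrt((n-2)/(1-rho^2)) = 1.3093 ~ t(9).
Step 5: Two-sided p-value from the t-distribution with 9 df = 0.222868.
Step 6: alpha = 0.1. fail to reject H0.

rho = 0.4000, p = 0.222868, fail to reject H0 at alpha = 0.1.


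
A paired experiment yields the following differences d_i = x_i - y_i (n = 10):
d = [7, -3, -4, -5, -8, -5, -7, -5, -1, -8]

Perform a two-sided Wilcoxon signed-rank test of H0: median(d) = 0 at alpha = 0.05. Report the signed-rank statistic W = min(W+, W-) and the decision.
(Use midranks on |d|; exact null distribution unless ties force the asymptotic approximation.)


Step 1: Drop any zero differences (none here) and take |d_i|.
|d| = [7, 3, 4, 5, 8, 5, 7, 5, 1, 8]
Step 2: Midrank |d_i| (ties get averaged ranks).
ranks: |7|->7.5, |3|->2, |4|->3, |5|->5, |8|->9.5, |5|->5, |7|->7.5, |5|->5, |1|->1, |8|->9.5
Step 3: Attach original signs; sum ranks with positive sign and with negative sign.
W+ = 7.5 = 7.5
W- = 2 + 3 + 5 + 9.5 + 5 + 7.5 + 5 + 1 + 9.5 = 47.5
(Check: W+ + W- = 55 should equal n(n+1)/2 = 55.)
Step 4: Test statistic W = min(W+, W-) = 7.5.
Step 5: Ties in |d|, so use the tie-corrected normal approximation.
        E[W] = n(n+1)/4 = 10*11/4 = 27.5.
        Tie groups: |d|=5 (t=3), |d|=7 (t=2), |d|=8 (t=2); sum(t^3 - t) = 36.
        Var[W] = n(n+1)(2n+1)/24 - sum(t^3-t)/48 = 2310/24 - 36/48 = 95.5.
        z = (W - E[W]) / sqrt(Var[W]) = (7.5 - 27.5) / 9.7724 = -2.0466.
        Two-sided p = 2*Phi(z) = 0.040700.
Step 6: alpha = 0.05. reject H0.

W+ = 7.5, W- = 47.5, W = min = 7.5, p = 0.040700, reject H0.


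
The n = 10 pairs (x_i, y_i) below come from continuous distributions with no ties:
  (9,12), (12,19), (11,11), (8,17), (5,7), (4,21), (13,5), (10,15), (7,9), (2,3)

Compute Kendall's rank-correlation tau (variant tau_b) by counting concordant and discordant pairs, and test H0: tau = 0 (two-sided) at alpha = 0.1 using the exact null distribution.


Step 1: Enumerate the 45 unordered pairs (i,j) with i<j and classify each by sign(x_j-x_i) * sign(y_j-y_i).
  (1,2):dx=+3,dy=+7->C; (1,3):dx=+2,dy=-1->D; (1,4):dx=-1,dy=+5->D; (1,5):dx=-4,dy=-5->C
  (1,6):dx=-5,dy=+9->D; (1,7):dx=+4,dy=-7->D; (1,8):dx=+1,dy=+3->C; (1,9):dx=-2,dy=-3->C
  (1,10):dx=-7,dy=-9->C; (2,3):dx=-1,dy=-8->C; (2,4):dx=-4,dy=-2->C; (2,5):dx=-7,dy=-12->C
  (2,6):dx=-8,dy=+2->D; (2,7):dx=+1,dy=-14->D; (2,8):dx=-2,dy=-4->C; (2,9):dx=-5,dy=-10->C
  (2,10):dx=-10,dy=-16->C; (3,4):dx=-3,dy=+6->D; (3,5):dx=-6,dy=-4->C; (3,6):dx=-7,dy=+10->D
  (3,7):dx=+2,dy=-6->D; (3,8):dx=-1,dy=+4->D; (3,9):dx=-4,dy=-2->C; (3,10):dx=-9,dy=-8->C
  (4,5):dx=-3,dy=-10->C; (4,6):dx=-4,dy=+4->D; (4,7):dx=+5,dy=-12->D; (4,8):dx=+2,dy=-2->D
  (4,9):dx=-1,dy=-8->C; (4,10):dx=-6,dy=-14->C; (5,6):dx=-1,dy=+14->D; (5,7):dx=+8,dy=-2->D
  (5,8):dx=+5,dy=+8->C; (5,9):dx=+2,dy=+2->C; (5,10):dx=-3,dy=-4->C; (6,7):dx=+9,dy=-16->D
  (6,8):dx=+6,dy=-6->D; (6,9):dx=+3,dy=-12->D; (6,10):dx=-2,dy=-18->C; (7,8):dx=-3,dy=+10->D
  (7,9):dx=-6,dy=+4->D; (7,10):dx=-11,dy=-2->C; (8,9):dx=-3,dy=-6->C; (8,10):dx=-8,dy=-12->C
  (9,10):dx=-5,dy=-6->C
Step 2: C = 25, D = 20, total pairs = 45.
Step 3: tau = (C - D)/(n(n-1)/2) = (25 - 20)/45 = 0.111111.
Step 4: Exact two-sided p-value (enumerate n! = 3628800 permutations of y under H0): p = 0.727490.
Step 5: alpha = 0.1. fail to reject H0.

tau_b = 0.1111 (C=25, D=20), p = 0.727490, fail to reject H0.
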